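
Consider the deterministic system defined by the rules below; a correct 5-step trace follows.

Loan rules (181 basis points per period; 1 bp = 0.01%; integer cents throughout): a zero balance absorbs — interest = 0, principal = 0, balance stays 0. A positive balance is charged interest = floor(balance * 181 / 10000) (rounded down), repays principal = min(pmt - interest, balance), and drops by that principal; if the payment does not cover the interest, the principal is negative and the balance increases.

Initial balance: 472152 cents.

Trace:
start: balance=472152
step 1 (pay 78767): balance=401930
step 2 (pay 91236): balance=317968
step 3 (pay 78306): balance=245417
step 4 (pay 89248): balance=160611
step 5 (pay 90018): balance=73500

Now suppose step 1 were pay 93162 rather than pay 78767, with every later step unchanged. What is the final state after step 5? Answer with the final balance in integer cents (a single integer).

(re-executing from step 1 with the substitution; state before step 1: balance=472152)
step 1 (pay 93162): balance=387535
step 2 (pay 91236): balance=303313
step 3 (pay 78306): balance=230496
step 4 (pay 89248): balance=145419
step 5 (pay 90018): balance=58033

58033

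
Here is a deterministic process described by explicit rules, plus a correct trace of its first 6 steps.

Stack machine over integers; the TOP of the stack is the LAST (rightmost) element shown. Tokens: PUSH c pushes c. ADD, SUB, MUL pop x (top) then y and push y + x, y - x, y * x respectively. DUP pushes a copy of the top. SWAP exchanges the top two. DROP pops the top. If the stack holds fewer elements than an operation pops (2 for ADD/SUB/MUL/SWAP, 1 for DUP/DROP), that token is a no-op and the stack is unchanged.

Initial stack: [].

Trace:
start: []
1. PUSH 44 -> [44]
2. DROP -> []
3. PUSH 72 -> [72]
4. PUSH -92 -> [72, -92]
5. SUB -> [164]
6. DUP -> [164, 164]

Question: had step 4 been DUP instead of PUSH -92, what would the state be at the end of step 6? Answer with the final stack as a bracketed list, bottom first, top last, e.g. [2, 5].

(re-executing from step 4 with the substitution; state before step 4: [72])
4. DUP -> [72, 72]
5. SUB -> [0]
6. DUP -> [0, 0]

[0, 0]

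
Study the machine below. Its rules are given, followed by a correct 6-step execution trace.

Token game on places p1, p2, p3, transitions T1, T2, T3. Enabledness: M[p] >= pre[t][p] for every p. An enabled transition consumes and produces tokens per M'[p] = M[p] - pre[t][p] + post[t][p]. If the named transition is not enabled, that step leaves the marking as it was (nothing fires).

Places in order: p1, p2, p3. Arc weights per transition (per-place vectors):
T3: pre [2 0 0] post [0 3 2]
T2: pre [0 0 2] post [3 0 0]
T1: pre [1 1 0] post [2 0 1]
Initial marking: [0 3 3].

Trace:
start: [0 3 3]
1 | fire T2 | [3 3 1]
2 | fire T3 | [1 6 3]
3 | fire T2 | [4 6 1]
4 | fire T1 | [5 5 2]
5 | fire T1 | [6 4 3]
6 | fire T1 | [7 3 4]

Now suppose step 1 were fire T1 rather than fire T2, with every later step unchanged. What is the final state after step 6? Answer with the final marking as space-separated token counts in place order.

6 0 4

(re-executing from step 1 with the substitution; state before step 1: [0 3 3])
1 | fire T1 | [0 3 3]
2 | fire T3 | [0 3 3]
3 | fire T2 | [3 3 1]
4 | fire T1 | [4 2 2]
5 | fire T1 | [5 1 3]
6 | fire T1 | [6 0 4]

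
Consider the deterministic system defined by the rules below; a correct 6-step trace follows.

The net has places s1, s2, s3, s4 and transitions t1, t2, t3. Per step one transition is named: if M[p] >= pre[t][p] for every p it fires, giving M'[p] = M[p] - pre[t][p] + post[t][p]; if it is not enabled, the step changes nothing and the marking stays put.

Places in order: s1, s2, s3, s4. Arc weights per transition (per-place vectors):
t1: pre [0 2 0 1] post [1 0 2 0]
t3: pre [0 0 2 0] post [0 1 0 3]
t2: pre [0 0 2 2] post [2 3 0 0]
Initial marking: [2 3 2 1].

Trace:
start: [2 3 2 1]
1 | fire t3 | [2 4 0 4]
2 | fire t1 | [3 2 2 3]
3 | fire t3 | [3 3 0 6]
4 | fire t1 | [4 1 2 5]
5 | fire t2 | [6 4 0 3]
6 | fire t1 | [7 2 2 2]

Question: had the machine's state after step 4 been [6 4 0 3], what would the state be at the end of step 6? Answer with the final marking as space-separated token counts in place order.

state after step 4 := [6 4 0 3]
5 | fire t2 | [6 4 0 3]
6 | fire t1 | [7 2 2 2]

7 2 2 2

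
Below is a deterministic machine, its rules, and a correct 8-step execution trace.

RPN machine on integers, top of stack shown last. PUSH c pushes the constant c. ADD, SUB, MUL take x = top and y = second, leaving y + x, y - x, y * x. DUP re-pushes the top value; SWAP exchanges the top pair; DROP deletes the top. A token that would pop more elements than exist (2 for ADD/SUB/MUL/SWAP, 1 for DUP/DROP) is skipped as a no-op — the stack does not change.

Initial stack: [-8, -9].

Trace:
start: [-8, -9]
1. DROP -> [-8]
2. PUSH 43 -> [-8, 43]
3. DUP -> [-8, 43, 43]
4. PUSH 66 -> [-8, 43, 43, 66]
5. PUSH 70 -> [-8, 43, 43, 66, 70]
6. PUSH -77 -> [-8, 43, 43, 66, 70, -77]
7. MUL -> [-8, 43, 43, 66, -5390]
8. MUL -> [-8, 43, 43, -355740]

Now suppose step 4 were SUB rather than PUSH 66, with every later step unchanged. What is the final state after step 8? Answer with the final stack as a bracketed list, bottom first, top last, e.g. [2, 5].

[-8, 0]

(re-executing from step 4 with the substitution; state before step 4: [-8, 43, 43])
4. SUB -> [-8, 0]
5. PUSH 70 -> [-8, 0, 70]
6. PUSH -77 -> [-8, 0, 70, -77]
7. MUL -> [-8, 0, -5390]
8. MUL -> [-8, 0]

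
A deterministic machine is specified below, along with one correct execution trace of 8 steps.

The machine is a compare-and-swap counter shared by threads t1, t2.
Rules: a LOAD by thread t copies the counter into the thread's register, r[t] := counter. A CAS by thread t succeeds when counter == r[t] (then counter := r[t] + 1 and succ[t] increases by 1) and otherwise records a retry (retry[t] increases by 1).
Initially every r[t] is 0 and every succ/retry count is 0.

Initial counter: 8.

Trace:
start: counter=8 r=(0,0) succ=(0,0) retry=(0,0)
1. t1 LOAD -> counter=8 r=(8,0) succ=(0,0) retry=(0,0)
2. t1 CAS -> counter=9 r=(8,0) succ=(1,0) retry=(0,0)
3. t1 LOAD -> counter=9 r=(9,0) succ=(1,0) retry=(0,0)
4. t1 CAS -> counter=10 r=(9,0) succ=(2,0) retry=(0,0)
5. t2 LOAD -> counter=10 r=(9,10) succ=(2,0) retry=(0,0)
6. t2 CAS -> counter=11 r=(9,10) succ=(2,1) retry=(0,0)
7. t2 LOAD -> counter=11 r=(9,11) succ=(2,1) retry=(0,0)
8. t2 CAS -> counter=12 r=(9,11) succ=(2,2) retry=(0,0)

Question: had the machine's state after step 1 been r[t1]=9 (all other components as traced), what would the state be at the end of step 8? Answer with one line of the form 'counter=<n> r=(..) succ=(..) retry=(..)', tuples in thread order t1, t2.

counter=11 r=(8,10) succ=(1,2) retry=(1,0)

state after step 1 := counter=8 r=(9,0) succ=(0,0) retry=(0,0)
2. t1 CAS -> counter=8 r=(9,0) succ=(0,0) retry=(1,0)
3. t1 LOAD -> counter=8 r=(8,0) succ=(0,0) retry=(1,0)
4. t1 CAS -> counter=9 r=(8,0) succ=(1,0) retry=(1,0)
5. t2 LOAD -> counter=9 r=(8,9) succ=(1,0) retry=(1,0)
6. t2 CAS -> counter=10 r=(8,9) succ=(1,1) retry=(1,0)
7. t2 LOAD -> counter=10 r=(8,10) succ=(1,1) retry=(1,0)
8. t2 CAS -> counter=11 r=(8,10) succ=(1,2) retry=(1,0)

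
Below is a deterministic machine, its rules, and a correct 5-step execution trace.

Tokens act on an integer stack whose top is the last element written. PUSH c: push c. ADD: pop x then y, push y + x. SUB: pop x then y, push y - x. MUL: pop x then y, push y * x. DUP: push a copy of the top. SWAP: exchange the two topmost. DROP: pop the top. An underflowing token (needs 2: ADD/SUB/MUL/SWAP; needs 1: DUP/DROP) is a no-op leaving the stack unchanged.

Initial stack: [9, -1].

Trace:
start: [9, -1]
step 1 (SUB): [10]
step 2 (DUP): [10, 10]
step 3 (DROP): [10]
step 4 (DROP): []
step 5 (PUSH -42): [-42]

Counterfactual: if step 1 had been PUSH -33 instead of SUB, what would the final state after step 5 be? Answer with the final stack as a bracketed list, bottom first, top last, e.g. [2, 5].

[9, -1, -42]

(re-executing from step 1 with the substitution; state before step 1: [9, -1])
step 1 (PUSH -33): [9, -1, -33]
step 2 (DUP): [9, -1, -33, -33]
step 3 (DROP): [9, -1, -33]
step 4 (DROP): [9, -1]
step 5 (PUSH -42): [9, -1, -42]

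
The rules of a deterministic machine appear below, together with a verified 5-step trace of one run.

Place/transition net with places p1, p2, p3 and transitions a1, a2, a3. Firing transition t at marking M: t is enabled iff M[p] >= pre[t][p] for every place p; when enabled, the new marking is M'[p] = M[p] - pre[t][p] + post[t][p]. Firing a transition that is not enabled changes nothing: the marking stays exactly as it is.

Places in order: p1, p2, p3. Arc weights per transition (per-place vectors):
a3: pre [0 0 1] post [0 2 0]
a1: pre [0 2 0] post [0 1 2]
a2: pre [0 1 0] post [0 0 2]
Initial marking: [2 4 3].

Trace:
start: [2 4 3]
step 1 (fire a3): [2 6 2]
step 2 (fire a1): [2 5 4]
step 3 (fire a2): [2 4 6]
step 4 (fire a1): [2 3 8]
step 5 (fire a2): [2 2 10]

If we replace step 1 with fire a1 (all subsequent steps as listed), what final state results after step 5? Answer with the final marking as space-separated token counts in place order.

(re-executing from step 1 with the substitution; state before step 1: [2 4 3])
step 1 (fire a1): [2 3 5]
step 2 (fire a1): [2 2 7]
step 3 (fire a2): [2 1 9]
step 4 (fire a1): [2 1 9]
step 5 (fire a2): [2 0 11]

2 0 11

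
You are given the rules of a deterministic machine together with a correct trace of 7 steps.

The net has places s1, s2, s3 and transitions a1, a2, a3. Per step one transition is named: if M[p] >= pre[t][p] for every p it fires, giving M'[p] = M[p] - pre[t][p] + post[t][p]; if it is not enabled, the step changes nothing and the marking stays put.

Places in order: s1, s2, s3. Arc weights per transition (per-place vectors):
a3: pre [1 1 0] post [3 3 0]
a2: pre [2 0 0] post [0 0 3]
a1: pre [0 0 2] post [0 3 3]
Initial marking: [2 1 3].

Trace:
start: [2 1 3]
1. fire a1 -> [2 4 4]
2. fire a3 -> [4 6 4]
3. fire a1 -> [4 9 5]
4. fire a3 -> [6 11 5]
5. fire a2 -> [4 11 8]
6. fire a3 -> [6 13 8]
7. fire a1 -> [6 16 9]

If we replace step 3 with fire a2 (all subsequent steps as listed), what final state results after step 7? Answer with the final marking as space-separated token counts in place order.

4 13 11

(re-executing from step 3 with the substitution; state before step 3: [4 6 4])
3. fire a2 -> [2 6 7]
4. fire a3 -> [4 8 7]
5. fire a2 -> [2 8 10]
6. fire a3 -> [4 10 10]
7. fire a1 -> [4 13 11]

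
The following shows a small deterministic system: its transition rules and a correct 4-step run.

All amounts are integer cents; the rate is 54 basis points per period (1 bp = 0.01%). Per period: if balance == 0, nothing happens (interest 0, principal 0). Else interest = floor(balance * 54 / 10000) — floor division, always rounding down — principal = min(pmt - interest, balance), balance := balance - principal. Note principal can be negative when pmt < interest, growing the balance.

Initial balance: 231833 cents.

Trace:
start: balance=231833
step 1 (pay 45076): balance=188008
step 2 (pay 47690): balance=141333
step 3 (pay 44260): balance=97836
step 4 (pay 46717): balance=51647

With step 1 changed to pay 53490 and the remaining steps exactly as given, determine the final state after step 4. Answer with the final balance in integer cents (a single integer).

(re-executing from step 1 with the substitution; state before step 1: balance=231833)
step 1 (pay 53490): balance=179594
step 2 (pay 47690): balance=132873
step 3 (pay 44260): balance=89330
step 4 (pay 46717): balance=43095

43095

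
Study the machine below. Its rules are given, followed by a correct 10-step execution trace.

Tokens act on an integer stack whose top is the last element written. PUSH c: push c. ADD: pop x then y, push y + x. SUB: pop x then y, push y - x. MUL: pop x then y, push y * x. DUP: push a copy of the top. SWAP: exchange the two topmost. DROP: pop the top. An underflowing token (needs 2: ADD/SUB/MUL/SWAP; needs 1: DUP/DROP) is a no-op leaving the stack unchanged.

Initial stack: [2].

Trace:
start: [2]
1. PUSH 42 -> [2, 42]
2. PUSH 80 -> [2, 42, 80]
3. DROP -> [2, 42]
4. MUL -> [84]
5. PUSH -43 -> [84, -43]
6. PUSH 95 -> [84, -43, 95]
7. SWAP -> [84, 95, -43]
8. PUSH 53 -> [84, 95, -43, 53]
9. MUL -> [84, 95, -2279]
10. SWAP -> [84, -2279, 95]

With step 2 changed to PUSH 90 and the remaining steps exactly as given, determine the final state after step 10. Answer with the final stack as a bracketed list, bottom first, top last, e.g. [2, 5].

(re-executing from step 2 with the substitution; state before step 2: [2, 42])
2. PUSH 90 -> [2, 42, 90]
3. DROP -> [2, 42]
4. MUL -> [84]
5. PUSH -43 -> [84, -43]
6. PUSH 95 -> [84, -43, 95]
7. SWAP -> [84, 95, -43]
8. PUSH 53 -> [84, 95, -43, 53]
9. MUL -> [84, 95, -2279]
10. SWAP -> [84, -2279, 95]

[84, -2279, 95]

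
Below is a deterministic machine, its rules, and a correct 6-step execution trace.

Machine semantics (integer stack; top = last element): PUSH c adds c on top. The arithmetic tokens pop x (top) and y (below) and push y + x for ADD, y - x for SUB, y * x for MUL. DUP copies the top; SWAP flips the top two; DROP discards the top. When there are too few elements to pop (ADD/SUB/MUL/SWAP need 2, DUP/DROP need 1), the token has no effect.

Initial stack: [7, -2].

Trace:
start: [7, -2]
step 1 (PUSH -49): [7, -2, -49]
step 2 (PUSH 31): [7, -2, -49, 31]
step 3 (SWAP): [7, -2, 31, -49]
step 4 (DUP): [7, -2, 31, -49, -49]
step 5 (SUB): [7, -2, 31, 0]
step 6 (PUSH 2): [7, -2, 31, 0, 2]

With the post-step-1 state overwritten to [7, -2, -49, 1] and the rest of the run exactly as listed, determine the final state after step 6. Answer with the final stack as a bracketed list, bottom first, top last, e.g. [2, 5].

state after step 1 := [7, -2, -49, 1]
step 2 (PUSH 31): [7, -2, -49, 1, 31]
step 3 (SWAP): [7, -2, -49, 31, 1]
step 4 (DUP): [7, -2, -49, 31, 1, 1]
step 5 (SUB): [7, -2, -49, 31, 0]
step 6 (PUSH 2): [7, -2, -49, 31, 0, 2]

[7, -2, -49, 31, 0, 2]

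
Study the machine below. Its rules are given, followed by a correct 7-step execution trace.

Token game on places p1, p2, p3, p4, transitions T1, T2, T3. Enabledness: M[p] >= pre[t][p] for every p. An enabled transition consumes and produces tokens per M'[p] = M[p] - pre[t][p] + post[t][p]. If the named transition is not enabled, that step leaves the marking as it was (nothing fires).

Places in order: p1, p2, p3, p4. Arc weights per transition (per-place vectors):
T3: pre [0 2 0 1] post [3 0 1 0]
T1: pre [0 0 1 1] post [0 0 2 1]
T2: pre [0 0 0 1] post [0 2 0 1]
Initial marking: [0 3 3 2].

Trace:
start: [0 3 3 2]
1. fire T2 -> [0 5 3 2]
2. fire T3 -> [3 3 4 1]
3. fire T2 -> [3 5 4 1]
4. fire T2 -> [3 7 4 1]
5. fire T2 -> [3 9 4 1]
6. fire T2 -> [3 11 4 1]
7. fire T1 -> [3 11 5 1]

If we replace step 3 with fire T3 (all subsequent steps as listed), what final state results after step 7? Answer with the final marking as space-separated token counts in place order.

6 1 5 0

(re-executing from step 3 with the substitution; state before step 3: [3 3 4 1])
3. fire T3 -> [6 1 5 0]
4. fire T2 -> [6 1 5 0]
5. fire T2 -> [6 1 5 0]
6. fire T2 -> [6 1 5 0]
7. fire T1 -> [6 1 5 0]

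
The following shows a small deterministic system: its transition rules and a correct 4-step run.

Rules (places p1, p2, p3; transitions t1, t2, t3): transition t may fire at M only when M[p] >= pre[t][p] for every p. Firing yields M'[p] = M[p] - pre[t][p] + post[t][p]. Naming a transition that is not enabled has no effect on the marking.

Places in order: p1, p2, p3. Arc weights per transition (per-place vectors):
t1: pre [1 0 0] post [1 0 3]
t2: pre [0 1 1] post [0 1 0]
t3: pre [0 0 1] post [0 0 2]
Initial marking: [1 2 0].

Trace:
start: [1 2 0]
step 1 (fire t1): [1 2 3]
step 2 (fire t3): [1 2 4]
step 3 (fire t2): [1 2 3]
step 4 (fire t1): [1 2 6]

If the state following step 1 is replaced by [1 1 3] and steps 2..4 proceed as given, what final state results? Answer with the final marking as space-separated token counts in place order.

1 1 6

state after step 1 := [1 1 3]
step 2 (fire t3): [1 1 4]
step 3 (fire t2): [1 1 3]
step 4 (fire t1): [1 1 6]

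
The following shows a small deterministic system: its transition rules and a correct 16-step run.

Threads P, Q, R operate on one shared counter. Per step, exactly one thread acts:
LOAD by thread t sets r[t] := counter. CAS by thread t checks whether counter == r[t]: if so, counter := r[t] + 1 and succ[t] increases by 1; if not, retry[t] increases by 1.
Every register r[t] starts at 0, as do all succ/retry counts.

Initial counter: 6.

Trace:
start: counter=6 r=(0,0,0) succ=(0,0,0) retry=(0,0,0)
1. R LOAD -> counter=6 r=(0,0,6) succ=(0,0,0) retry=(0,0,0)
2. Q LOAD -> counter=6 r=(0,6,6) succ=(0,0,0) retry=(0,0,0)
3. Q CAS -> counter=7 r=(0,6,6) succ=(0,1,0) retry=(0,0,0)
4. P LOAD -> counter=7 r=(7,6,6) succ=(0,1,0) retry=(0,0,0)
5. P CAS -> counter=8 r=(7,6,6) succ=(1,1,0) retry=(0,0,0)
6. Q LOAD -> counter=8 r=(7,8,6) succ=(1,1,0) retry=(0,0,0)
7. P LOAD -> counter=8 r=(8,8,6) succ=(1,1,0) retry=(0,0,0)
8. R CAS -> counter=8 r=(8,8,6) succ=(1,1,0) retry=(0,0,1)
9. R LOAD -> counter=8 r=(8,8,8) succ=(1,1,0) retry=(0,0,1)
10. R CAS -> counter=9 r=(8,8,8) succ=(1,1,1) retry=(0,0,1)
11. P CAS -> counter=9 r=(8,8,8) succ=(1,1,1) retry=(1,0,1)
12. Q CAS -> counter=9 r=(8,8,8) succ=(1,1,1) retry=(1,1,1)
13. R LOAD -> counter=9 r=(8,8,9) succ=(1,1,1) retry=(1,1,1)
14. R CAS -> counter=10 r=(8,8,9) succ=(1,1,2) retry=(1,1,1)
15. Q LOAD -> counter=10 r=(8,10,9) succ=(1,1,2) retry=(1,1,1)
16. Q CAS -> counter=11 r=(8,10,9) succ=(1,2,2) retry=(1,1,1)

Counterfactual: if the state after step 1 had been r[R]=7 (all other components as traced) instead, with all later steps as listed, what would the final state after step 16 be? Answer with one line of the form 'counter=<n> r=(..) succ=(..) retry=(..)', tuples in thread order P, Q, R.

counter=11 r=(8,10,9) succ=(1,2,2) retry=(1,1,1)

state after step 1 := counter=6 r=(0,0,7) succ=(0,0,0) retry=(0,0,0)
2. Q LOAD -> counter=6 r=(0,6,7) succ=(0,0,0) retry=(0,0,0)
3. Q CAS -> counter=7 r=(0,6,7) succ=(0,1,0) retry=(0,0,0)
4. P LOAD -> counter=7 r=(7,6,7) succ=(0,1,0) retry=(0,0,0)
5. P CAS -> counter=8 r=(7,6,7) succ=(1,1,0) retry=(0,0,0)
6. Q LOAD -> counter=8 r=(7,8,7) succ=(1,1,0) retry=(0,0,0)
7. P LOAD -> counter=8 r=(8,8,7) succ=(1,1,0) retry=(0,0,0)
8. R CAS -> counter=8 r=(8,8,7) succ=(1,1,0) retry=(0,0,1)
9. R LOAD -> counter=8 r=(8,8,8) succ=(1,1,0) retry=(0,0,1)
10. R CAS -> counter=9 r=(8,8,8) succ=(1,1,1) retry=(0,0,1)
11. P CAS -> counter=9 r=(8,8,8) succ=(1,1,1) retry=(1,0,1)
12. Q CAS -> counter=9 r=(8,8,8) succ=(1,1,1) retry=(1,1,1)
13. R LOAD -> counter=9 r=(8,8,9) succ=(1,1,1) retry=(1,1,1)
14. R CAS -> counter=10 r=(8,8,9) succ=(1,1,2) retry=(1,1,1)
15. Q LOAD -> counter=10 r=(8,10,9) succ=(1,1,2) retry=(1,1,1)
16. Q CAS -> counter=11 r=(8,10,9) succ=(1,2,2) retry=(1,1,1)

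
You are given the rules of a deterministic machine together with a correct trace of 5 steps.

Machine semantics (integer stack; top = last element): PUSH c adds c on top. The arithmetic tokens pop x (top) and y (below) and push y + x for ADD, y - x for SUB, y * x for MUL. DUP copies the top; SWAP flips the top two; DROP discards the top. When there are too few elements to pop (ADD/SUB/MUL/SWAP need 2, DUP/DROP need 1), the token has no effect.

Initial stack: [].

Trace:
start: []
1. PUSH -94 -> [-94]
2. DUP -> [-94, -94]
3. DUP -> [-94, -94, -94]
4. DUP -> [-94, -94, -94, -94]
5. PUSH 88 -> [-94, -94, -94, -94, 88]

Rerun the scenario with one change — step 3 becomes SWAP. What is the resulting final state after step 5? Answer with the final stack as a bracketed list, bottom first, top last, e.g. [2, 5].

(re-executing from step 3 with the substitution; state before step 3: [-94, -94])
3. SWAP -> [-94, -94]
4. DUP -> [-94, -94, -94]
5. PUSH 88 -> [-94, -94, -94, 88]

[-94, -94, -94, 88]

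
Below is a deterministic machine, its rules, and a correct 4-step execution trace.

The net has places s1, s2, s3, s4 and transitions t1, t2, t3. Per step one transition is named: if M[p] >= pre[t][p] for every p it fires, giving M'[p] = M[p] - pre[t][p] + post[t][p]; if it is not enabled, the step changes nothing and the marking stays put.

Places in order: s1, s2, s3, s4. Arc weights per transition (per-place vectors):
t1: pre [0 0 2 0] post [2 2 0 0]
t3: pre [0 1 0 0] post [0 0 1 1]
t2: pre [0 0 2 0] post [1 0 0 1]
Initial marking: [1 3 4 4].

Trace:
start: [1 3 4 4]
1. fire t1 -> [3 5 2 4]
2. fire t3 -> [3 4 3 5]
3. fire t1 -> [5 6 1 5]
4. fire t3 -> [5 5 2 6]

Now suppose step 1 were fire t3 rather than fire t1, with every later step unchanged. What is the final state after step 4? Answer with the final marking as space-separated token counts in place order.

(re-executing from step 1 with the substitution; state before step 1: [1 3 4 4])
1. fire t3 -> [1 2 5 5]
2. fire t3 -> [1 1 6 6]
3. fire t1 -> [3 3 4 6]
4. fire t3 -> [3 2 5 7]

3 2 5 7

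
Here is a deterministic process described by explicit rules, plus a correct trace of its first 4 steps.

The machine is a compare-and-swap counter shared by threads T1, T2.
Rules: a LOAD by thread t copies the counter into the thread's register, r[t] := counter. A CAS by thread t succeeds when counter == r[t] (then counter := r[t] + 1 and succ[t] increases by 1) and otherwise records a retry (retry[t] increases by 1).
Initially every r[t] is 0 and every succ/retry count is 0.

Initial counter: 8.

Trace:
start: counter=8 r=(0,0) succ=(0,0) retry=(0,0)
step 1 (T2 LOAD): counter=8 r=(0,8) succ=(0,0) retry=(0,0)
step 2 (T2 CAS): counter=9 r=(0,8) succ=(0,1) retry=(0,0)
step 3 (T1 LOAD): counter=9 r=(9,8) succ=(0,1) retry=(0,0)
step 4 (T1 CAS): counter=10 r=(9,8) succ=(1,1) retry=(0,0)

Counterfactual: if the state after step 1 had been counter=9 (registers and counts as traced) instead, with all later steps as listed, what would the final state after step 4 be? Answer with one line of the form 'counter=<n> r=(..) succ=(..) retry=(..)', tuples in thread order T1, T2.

state after step 1 := counter=9 r=(0,8) succ=(0,0) retry=(0,0)
step 2 (T2 CAS): counter=9 r=(0,8) succ=(0,0) retry=(0,1)
step 3 (T1 LOAD): counter=9 r=(9,8) succ=(0,0) retry=(0,1)
step 4 (T1 CAS): counter=10 r=(9,8) succ=(1,0) retry=(0,1)

counter=10 r=(9,8) succ=(1,0) retry=(0,1)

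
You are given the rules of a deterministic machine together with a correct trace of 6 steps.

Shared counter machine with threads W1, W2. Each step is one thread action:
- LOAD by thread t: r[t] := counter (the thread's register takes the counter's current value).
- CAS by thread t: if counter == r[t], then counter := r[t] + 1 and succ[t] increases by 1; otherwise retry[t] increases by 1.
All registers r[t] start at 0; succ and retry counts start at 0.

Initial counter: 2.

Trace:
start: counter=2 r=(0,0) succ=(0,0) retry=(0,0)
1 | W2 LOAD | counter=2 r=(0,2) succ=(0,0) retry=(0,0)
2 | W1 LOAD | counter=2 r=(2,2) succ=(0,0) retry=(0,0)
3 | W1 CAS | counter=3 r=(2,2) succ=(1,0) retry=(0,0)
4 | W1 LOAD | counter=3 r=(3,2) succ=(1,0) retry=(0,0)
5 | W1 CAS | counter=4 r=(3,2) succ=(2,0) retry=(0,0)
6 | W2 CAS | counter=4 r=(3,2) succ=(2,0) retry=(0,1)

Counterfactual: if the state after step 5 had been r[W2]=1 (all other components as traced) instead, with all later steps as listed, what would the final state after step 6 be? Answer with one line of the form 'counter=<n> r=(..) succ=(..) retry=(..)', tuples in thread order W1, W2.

state after step 5 := counter=4 r=(3,1) succ=(2,0) retry=(0,0)
6 | W2 CAS | counter=4 r=(3,1) succ=(2,0) retry=(0,1)

counter=4 r=(3,1) succ=(2,0) retry=(0,1)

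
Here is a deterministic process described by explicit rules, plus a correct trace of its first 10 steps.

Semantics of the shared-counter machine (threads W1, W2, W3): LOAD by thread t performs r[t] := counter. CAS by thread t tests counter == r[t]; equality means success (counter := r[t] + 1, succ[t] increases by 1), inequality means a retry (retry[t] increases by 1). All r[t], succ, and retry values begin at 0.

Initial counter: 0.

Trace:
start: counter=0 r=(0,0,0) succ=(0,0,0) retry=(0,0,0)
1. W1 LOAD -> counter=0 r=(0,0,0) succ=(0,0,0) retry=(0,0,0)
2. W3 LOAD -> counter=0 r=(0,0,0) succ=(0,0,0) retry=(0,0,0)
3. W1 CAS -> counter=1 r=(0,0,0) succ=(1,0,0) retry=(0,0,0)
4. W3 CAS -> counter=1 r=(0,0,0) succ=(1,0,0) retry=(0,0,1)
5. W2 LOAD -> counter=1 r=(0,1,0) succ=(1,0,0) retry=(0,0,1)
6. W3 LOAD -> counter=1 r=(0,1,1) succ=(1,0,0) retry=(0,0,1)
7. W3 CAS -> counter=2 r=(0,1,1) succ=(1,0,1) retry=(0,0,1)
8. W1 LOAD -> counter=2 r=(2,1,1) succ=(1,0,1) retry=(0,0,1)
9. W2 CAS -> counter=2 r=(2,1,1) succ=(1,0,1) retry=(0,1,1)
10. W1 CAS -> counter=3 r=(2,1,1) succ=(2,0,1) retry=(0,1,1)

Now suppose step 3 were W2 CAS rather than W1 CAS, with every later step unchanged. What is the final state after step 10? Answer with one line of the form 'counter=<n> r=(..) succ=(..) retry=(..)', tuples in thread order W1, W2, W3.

counter=3 r=(2,1,1) succ=(1,1,1) retry=(0,1,1)

(re-executing from step 3 with the substitution; state before step 3: counter=0 r=(0,0,0) succ=(0,0,0) retry=(0,0,0))
3. W2 CAS -> counter=1 r=(0,0,0) succ=(0,1,0) retry=(0,0,0)
4. W3 CAS -> counter=1 r=(0,0,0) succ=(0,1,0) retry=(0,0,1)
5. W2 LOAD -> counter=1 r=(0,1,0) succ=(0,1,0) retry=(0,0,1)
6. W3 LOAD -> counter=1 r=(0,1,1) succ=(0,1,0) retry=(0,0,1)
7. W3 CAS -> counter=2 r=(0,1,1) succ=(0,1,1) retry=(0,0,1)
8. W1 LOAD -> counter=2 r=(2,1,1) succ=(0,1,1) retry=(0,0,1)
9. W2 CAS -> counter=2 r=(2,1,1) succ=(0,1,1) retry=(0,1,1)
10. W1 CAS -> counter=3 r=(2,1,1) succ=(1,1,1) retry=(0,1,1)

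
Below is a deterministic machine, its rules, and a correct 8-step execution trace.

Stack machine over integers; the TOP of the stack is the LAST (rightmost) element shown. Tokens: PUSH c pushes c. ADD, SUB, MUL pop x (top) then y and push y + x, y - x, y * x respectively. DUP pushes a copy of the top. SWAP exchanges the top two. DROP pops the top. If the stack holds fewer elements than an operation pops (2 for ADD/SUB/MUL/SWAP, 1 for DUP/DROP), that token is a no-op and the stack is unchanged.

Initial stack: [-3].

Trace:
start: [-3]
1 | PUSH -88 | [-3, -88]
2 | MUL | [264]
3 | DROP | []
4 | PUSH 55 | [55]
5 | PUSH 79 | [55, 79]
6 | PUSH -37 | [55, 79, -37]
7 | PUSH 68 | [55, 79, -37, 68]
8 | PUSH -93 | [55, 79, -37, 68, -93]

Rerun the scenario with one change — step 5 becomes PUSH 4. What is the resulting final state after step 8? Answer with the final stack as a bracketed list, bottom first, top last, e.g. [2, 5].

[55, 4, -37, 68, -93]

(re-executing from step 5 with the substitution; state before step 5: [55])
5 | PUSH 4 | [55, 4]
6 | PUSH -37 | [55, 4, -37]
7 | PUSH 68 | [55, 4, -37, 68]
8 | PUSH -93 | [55, 4, -37, 68, -93]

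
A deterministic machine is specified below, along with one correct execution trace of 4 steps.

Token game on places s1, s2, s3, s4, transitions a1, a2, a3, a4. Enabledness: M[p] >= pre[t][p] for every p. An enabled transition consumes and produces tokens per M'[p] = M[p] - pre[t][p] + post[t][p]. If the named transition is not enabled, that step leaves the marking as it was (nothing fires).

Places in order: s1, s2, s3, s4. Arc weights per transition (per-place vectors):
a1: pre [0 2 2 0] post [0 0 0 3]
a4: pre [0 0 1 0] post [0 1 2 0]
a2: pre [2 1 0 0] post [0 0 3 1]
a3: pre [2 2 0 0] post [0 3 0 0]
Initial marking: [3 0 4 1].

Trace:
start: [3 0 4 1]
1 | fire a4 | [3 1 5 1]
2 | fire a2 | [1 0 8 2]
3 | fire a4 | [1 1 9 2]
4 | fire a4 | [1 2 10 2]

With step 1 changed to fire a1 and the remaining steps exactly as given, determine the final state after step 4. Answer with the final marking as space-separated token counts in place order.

(re-executing from step 1 with the substitution; state before step 1: [3 0 4 1])
1 | fire a1 | [3 0 4 1]
2 | fire a2 | [3 0 4 1]
3 | fire a4 | [3 1 5 1]
4 | fire a4 | [3 2 6 1]

3 2 6 1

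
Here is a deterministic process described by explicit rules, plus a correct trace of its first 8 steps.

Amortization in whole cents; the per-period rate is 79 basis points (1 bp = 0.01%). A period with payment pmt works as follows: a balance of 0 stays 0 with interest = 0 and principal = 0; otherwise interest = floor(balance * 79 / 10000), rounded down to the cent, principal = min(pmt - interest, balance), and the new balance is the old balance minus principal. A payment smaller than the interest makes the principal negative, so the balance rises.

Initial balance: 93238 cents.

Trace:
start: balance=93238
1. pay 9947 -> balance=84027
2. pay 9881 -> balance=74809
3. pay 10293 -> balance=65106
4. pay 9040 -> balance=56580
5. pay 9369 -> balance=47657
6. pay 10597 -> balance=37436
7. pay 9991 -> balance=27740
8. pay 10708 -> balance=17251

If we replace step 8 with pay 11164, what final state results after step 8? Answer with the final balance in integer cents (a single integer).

(re-executing from step 8 with the substitution; state before step 8: balance=27740)
8. pay 11164 -> balance=16795

16795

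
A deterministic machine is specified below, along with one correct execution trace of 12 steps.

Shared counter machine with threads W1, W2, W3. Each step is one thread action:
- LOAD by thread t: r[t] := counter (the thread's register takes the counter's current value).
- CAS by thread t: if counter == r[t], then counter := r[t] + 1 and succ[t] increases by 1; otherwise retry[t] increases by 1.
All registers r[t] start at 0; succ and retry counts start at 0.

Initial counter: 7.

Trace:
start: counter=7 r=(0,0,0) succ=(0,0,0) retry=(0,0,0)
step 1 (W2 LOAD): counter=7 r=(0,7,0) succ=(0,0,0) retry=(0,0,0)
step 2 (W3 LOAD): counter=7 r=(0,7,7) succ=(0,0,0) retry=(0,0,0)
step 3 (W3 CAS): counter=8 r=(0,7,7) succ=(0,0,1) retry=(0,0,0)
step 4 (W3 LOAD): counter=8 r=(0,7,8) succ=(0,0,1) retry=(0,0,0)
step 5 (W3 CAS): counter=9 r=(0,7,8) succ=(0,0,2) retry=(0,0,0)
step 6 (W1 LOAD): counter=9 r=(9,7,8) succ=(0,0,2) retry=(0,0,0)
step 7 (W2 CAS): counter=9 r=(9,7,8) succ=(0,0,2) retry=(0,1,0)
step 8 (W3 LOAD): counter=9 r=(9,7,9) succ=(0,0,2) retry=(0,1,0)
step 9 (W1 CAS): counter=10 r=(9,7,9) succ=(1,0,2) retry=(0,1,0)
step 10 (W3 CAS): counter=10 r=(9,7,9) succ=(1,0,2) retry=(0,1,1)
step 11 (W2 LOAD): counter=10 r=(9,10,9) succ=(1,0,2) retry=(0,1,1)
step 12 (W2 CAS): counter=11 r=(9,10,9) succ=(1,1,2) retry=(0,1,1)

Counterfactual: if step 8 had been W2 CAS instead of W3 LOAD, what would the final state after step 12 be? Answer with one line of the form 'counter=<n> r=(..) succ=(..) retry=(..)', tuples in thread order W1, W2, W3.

(re-executing from step 8 with the substitution; state before step 8: counter=9 r=(9,7,8) succ=(0,0,2) retry=(0,1,0))
step 8 (W2 CAS): counter=9 r=(9,7,8) succ=(0,0,2) retry=(0,2,0)
step 9 (W1 CAS): counter=10 r=(9,7,8) succ=(1,0,2) retry=(0,2,0)
step 10 (W3 CAS): counter=10 r=(9,7,8) succ=(1,0,2) retry=(0,2,1)
step 11 (W2 LOAD): counter=10 r=(9,10,8) succ=(1,0,2) retry=(0,2,1)
step 12 (W2 CAS): counter=11 r=(9,10,8) succ=(1,1,2) retry=(0,2,1)

counter=11 r=(9,10,8) succ=(1,1,2) retry=(0,2,1)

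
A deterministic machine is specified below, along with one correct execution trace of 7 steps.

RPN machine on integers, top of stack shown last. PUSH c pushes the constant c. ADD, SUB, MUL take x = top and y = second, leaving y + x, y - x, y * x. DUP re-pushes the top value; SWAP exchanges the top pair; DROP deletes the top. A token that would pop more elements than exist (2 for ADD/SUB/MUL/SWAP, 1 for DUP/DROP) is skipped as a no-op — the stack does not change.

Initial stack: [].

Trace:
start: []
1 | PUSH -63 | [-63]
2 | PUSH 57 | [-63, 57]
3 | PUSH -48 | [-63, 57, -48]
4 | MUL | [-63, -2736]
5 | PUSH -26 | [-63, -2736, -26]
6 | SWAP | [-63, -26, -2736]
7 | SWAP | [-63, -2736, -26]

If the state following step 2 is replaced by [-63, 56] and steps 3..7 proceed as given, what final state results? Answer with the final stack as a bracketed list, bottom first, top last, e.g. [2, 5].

[-63, -2688, -26]

state after step 2 := [-63, 56]
3 | PUSH -48 | [-63, 56, -48]
4 | MUL | [-63, -2688]
5 | PUSH -26 | [-63, -2688, -26]
6 | SWAP | [-63, -26, -2688]
7 | SWAP | [-63, -2688, -26]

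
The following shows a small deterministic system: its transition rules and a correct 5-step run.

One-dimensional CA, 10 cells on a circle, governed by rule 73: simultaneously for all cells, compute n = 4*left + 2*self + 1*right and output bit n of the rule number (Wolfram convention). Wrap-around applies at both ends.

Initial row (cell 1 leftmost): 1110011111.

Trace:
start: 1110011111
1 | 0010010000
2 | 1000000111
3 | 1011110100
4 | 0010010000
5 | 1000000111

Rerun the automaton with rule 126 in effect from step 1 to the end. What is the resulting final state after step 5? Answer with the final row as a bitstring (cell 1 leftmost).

1100001100

(re-executing steps 1..5 under rule 126; state before step 1: 1110011111)
1 | 0011110000
2 | 0110011000
3 | 1111111100
4 | 1000000111
5 | 1100001100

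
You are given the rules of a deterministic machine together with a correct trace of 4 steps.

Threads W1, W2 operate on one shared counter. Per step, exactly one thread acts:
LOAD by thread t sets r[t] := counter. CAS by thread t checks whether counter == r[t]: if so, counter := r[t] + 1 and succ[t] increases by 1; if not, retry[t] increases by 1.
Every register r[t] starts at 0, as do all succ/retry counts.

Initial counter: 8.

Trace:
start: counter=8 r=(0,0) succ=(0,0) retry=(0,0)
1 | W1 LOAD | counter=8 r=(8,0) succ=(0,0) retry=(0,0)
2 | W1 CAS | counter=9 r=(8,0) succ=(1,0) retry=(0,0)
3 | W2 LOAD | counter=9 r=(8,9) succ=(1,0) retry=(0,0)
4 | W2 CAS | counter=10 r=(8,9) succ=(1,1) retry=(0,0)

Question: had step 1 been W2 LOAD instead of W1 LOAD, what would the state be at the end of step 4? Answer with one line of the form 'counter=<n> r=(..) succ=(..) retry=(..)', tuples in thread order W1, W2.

counter=9 r=(0,8) succ=(0,1) retry=(1,0)

(re-executing from step 1 with the substitution; state before step 1: counter=8 r=(0,0) succ=(0,0) retry=(0,0))
1 | W2 LOAD | counter=8 r=(0,8) succ=(0,0) retry=(0,0)
2 | W1 CAS | counter=8 r=(0,8) succ=(0,0) retry=(1,0)
3 | W2 LOAD | counter=8 r=(0,8) succ=(0,0) retry=(1,0)
4 | W2 CAS | counter=9 r=(0,8) succ=(0,1) retry=(1,0)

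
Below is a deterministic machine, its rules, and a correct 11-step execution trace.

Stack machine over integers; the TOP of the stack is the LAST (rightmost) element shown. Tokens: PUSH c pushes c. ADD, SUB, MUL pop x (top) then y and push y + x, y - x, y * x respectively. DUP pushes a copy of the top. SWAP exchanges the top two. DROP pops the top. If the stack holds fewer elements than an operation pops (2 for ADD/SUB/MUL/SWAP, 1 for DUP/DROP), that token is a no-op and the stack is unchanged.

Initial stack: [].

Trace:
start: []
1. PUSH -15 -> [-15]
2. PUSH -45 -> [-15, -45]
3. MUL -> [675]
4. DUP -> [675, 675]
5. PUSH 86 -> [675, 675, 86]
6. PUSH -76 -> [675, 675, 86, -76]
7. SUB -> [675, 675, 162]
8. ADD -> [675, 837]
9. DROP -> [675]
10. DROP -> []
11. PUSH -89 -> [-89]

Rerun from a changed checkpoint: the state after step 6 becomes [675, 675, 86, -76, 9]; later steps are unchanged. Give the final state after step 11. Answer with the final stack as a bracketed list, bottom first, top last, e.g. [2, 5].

[675, -89]

state after step 6 := [675, 675, 86, -76, 9]
7. SUB -> [675, 675, 86, -85]
8. ADD -> [675, 675, 1]
9. DROP -> [675, 675]
10. DROP -> [675]
11. PUSH -89 -> [675, -89]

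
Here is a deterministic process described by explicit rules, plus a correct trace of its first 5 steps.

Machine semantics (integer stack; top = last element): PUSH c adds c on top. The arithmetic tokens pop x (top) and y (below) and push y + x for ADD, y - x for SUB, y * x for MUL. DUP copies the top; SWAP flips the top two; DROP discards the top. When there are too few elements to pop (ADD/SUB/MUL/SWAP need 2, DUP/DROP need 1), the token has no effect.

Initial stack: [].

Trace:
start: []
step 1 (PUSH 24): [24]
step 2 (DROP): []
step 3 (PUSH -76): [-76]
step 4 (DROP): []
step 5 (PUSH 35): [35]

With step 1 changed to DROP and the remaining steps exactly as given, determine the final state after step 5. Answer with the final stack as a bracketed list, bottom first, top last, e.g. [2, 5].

[35]

(re-executing from step 1 with the substitution; state before step 1: [])
step 1 (DROP): []
step 2 (DROP): []
step 3 (PUSH -76): [-76]
step 4 (DROP): []
step 5 (PUSH 35): [35]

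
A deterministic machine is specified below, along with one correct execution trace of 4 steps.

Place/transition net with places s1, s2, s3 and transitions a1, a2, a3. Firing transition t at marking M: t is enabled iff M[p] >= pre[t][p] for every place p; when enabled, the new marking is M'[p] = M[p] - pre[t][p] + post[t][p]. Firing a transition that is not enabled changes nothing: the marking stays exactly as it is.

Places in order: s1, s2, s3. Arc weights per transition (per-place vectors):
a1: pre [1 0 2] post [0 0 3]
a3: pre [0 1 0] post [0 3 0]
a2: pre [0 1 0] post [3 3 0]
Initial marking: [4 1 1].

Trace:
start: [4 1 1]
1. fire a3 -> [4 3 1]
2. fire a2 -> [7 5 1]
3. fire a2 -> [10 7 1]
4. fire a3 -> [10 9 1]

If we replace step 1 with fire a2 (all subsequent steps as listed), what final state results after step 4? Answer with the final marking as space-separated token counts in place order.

13 9 1

(re-executing from step 1 with the substitution; state before step 1: [4 1 1])
1. fire a2 -> [7 3 1]
2. fire a2 -> [10 5 1]
3. fire a2 -> [13 7 1]
4. fire a3 -> [13 9 1]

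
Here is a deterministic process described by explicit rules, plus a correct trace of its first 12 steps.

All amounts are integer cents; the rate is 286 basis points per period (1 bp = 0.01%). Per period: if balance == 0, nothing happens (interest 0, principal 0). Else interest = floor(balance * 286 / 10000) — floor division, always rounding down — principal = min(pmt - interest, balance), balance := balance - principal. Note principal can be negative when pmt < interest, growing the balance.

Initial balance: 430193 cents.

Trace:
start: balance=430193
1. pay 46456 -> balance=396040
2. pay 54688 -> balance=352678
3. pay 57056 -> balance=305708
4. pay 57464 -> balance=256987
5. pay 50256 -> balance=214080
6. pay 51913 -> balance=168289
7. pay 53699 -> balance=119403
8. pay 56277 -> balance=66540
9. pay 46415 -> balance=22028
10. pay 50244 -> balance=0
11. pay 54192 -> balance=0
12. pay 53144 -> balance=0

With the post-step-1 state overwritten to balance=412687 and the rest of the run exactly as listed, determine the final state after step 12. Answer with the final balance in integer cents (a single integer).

state after step 1 := balance=412687
2. pay 54688 -> balance=369801
3. pay 57056 -> balance=323321
4. pay 57464 -> balance=275103
5. pay 50256 -> balance=232714
6. pay 51913 -> balance=187456
7. pay 53699 -> balance=139118
8. pay 56277 -> balance=86819
9. pay 46415 -> balance=42887
10. pay 50244 -> balance=0
11. pay 54192 -> balance=0
12. pay 53144 -> balance=0

0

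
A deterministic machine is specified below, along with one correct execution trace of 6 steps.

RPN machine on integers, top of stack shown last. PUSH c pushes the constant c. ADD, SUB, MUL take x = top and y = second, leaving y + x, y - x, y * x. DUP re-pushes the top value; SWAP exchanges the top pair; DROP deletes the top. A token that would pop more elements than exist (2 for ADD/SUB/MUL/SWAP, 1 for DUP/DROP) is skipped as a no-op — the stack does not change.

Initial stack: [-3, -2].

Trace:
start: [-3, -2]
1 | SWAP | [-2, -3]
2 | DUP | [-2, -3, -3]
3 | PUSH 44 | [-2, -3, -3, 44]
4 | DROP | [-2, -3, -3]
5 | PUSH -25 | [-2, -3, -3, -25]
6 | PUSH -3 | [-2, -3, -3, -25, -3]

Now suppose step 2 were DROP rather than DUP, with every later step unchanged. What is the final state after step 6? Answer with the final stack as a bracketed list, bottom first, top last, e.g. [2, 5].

[-2, -25, -3]

(re-executing from step 2 with the substitution; state before step 2: [-2, -3])
2 | DROP | [-2]
3 | PUSH 44 | [-2, 44]
4 | DROP | [-2]
5 | PUSH -25 | [-2, -25]
6 | PUSH -3 | [-2, -25, -3]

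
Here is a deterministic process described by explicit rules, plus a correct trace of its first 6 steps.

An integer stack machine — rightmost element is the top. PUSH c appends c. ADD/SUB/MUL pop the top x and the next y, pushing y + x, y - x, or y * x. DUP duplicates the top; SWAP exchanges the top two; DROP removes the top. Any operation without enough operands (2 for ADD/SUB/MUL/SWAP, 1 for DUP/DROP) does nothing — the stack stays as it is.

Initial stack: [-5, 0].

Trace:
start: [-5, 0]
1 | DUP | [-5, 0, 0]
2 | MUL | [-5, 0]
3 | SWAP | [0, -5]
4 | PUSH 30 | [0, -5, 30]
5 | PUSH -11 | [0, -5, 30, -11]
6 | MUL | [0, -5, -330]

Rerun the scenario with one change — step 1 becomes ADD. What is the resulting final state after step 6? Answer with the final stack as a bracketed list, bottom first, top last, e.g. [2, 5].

[-5, -330]

(re-executing from step 1 with the substitution; state before step 1: [-5, 0])
1 | ADD | [-5]
2 | MUL | [-5]
3 | SWAP | [-5]
4 | PUSH 30 | [-5, 30]
5 | PUSH -11 | [-5, 30, -11]
6 | MUL | [-5, -330]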